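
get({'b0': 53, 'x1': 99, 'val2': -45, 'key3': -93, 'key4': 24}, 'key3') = -93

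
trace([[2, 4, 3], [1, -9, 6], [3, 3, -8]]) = diagonal: 2 + (-9) + (-8)
= -15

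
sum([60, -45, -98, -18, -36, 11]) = -126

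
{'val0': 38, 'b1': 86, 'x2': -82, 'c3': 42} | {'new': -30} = {'val0': 38, 'b1': 86, 'x2': -82, 'c3': 42, 'new': -30}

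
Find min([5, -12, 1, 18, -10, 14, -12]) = -12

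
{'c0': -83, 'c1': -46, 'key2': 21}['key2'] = 21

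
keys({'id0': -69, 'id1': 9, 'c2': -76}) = ['id0', 'id1', 'c2']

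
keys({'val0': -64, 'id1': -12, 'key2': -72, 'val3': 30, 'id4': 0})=['val0', 'id1', 'key2', 'val3', 'id4']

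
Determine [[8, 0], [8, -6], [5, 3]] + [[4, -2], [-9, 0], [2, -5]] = [[12, -2], [-1, -6], [7, -2]]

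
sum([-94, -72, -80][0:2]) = -166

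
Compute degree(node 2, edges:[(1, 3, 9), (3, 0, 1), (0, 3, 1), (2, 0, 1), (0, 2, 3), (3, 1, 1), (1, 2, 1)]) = 3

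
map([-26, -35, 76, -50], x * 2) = [-52, -70, 152, -100]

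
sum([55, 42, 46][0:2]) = 97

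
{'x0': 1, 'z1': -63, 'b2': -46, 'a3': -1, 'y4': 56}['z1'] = -63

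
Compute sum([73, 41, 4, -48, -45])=25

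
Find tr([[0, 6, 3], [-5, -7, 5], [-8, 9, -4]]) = -11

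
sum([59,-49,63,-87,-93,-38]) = -145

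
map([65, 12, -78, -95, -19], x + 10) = [75, 22, -68, -85, -9]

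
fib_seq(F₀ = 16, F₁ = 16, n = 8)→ F_2 = F_1 + F_0 = 32
F_3 = F_2 + F_1 = 48
F_4 = F_3 + F_2 = 80
...
= [16, 16, 32, 48, 80, 128, 208, 336]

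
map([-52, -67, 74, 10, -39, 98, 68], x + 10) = -52+10=-42, -67+10=-57, 74+10=84, 10+10=20, -39+10=-29, 98+10=108, 68+10=78
= [-42, -57, 84, 20, -29, 108, 78]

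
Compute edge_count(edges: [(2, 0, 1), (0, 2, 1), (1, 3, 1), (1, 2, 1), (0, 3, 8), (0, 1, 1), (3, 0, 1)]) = 7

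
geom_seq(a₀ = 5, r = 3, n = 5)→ a_0 = 5*3^0 = 5
a_1 = 5*3^1 = 15
a_2 = 5*3^2 = 45
...
= [5, 15, 45, 135, 405]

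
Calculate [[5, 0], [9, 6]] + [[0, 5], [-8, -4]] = [[5, 5], [1, 2]]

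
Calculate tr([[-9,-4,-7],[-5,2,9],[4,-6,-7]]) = -14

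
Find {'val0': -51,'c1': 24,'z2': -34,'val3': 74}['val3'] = 74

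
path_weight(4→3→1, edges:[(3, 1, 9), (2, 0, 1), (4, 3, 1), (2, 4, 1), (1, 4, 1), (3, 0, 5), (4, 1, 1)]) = w(4→3)=1 + w(3→1)=9
= 10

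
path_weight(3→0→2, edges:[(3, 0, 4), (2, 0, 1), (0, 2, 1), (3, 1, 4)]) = 5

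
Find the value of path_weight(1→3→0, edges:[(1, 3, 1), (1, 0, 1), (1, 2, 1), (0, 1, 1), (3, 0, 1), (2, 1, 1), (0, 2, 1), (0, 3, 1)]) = 2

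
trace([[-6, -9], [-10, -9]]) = diagonal: (-6) + (-9)
= -15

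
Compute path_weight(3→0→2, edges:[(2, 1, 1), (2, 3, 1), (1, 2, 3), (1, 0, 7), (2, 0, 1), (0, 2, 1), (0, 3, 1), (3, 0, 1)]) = 2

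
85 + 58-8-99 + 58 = 94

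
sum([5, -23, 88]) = 70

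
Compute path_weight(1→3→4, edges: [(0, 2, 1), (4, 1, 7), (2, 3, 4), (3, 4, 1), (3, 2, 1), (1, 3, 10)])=w(1→3)=10 + w(3→4)=1
= 11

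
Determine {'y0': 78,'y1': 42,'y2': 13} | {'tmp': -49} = {'y0': 78, 'y1': 42, 'y2': 13, 'tmp': -49}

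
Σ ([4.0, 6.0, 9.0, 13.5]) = 4.0 + 6.0 + 9.0 + 13.5
= 32.5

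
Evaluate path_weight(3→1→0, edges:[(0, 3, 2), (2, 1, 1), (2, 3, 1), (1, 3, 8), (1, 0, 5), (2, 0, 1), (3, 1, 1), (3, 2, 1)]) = w(3→1)=1 + w(1→0)=5
= 6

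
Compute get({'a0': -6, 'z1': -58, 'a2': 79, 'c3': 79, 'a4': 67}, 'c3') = 79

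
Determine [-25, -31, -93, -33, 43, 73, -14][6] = -14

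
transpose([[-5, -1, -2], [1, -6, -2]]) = [[-5, 1], [-1, -6], [-2, -2]]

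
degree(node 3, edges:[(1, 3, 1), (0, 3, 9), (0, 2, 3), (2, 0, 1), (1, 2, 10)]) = incident: (1,3), (0,3)
= 2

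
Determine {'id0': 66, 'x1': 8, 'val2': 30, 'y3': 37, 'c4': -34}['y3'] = 37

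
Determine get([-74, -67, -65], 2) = -65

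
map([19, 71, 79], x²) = [361, 5041, 6241]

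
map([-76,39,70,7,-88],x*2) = -76*2=-152, 39*2=78, 70*2=140, 7*2=14, -88*2=-176
= [-152, 78, 140, 14, -176]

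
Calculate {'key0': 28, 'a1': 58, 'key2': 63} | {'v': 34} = {'key0': 28, 'a1': 58, 'key2': 63, 'v': 34}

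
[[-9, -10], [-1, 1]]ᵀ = [[-9, -1], [-10, 1]]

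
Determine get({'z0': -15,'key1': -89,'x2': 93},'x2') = 93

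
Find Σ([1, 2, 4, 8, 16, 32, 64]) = 1 + 2 + 4 + 8 + 16 + 32 + 64
= 127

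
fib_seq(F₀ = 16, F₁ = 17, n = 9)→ F_2 = F_1 + F_0 = 33
F_3 = F_2 + F_1 = 50
F_4 = F_3 + F_2 = 83
...
= [16, 17, 33, 50, 83, 133, 216, 349, 565]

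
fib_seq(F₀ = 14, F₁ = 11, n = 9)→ [14, 11, 25, 36, 61, 97, 158, 255, 413]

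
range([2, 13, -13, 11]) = 26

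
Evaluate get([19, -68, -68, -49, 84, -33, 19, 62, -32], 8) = -32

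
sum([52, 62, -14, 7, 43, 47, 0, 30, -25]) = 202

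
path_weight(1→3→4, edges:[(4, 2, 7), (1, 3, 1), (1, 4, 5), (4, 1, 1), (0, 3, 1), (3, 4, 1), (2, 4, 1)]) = 2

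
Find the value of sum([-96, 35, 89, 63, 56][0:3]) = 28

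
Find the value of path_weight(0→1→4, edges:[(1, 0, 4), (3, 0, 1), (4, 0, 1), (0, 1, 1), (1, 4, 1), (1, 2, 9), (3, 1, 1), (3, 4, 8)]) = 2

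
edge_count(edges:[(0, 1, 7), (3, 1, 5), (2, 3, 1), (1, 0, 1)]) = 4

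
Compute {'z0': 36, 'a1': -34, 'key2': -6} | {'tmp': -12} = {'z0': 36, 'a1': -34, 'key2': -6, 'tmp': -12}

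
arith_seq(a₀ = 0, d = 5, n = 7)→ a_0 = 0 + 0*5 = 0
a_1 = 0 + 1*5 = 5
a_2 = 0 + 2*5 = 10
...
= [0, 5, 10, 15, 20, 25, 30]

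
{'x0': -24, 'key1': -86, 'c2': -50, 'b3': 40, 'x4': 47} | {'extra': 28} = {'x0': -24, 'key1': -86, 'c2': -50, 'b3': 40, 'x4': 47, 'extra': 28}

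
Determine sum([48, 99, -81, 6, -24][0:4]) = slice → [48, 99, -81, 6]
48 + 99 + (-81) + 6
= 72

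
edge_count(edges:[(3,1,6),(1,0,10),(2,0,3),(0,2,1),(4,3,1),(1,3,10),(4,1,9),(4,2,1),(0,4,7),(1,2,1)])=10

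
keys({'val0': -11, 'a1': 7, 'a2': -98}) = ['val0', 'a1', 'a2']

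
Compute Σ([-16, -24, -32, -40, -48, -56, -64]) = (-16) + (-24) + (-32) + (-40) + (-48) + (-56) + (-64)
= -280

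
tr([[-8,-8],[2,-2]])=-10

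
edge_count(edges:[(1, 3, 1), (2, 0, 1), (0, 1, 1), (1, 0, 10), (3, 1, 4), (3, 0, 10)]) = 6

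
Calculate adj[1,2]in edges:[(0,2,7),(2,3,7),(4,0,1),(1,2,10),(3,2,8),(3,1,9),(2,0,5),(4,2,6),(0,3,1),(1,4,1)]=10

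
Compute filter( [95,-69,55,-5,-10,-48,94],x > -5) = keep x where x > -5: 95✓, -69✗, 55✓, -5✗, -10✗, -48✗, 94✓
= [95, 55, 94]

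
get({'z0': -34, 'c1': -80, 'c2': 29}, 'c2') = 29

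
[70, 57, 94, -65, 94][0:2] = [70, 57]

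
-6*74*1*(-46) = 20424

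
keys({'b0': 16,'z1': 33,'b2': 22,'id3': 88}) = ['b0', 'z1', 'b2', 'id3']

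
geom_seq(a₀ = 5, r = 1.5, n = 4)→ [5.0, 7.5, 11.25, 16.875]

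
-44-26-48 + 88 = -30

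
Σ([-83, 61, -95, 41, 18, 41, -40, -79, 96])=-40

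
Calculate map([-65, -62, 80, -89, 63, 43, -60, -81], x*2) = -65*2=-130, -62*2=-124, 80*2=160, -89*2=-178, 63*2=126, 43*2=86, -60*2=-120, -81*2=-162
= [-130, -124, 160, -178, 126, 86, -120, -162]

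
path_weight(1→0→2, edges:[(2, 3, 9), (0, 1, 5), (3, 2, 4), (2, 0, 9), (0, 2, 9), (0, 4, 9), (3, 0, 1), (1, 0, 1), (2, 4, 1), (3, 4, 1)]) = 10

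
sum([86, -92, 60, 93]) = 147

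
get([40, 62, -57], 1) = 62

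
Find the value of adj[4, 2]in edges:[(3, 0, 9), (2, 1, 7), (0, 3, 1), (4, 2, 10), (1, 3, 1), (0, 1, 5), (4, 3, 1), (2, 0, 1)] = 10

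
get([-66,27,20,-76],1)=27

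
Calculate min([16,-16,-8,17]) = -16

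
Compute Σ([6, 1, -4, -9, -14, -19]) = -39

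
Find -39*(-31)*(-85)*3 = -308295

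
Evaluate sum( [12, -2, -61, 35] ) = -16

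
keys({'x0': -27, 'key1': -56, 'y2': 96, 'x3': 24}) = ['x0', 'key1', 'y2', 'x3']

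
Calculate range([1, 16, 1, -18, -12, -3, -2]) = 34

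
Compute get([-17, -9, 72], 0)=-17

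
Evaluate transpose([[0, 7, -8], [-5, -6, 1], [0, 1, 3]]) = [[0, -5, 0], [7, -6, 1], [-8, 1, 3]]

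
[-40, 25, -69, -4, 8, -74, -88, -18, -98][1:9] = [25, -69, -4, 8, -74, -88, -18, -98]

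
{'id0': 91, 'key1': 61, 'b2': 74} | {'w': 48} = {'id0': 91, 'key1': 61, 'b2': 74, 'w': 48}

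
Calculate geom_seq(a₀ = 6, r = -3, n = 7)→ [6, -18, 54, -162, 486, -1458, 4374]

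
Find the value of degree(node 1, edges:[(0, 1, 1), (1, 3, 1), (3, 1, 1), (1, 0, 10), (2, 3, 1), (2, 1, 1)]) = 5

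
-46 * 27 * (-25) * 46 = 1428300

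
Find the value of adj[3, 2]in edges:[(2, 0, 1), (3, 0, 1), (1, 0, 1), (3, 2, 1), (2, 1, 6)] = 1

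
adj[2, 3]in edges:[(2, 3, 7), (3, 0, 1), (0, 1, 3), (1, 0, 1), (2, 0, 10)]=7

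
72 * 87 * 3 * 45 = 845640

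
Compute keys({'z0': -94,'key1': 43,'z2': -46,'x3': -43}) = ['z0', 'key1', 'z2', 'x3']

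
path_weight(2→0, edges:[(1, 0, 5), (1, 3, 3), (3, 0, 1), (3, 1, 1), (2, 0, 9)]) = 9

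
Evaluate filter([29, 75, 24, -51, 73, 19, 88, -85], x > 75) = [88]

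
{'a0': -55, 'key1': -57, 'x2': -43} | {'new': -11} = {'a0': -55, 'key1': -57, 'x2': -43, 'new': -11}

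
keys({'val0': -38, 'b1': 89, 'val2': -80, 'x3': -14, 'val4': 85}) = ['val0', 'b1', 'val2', 'x3', 'val4']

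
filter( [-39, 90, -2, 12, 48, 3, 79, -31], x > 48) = [90, 79]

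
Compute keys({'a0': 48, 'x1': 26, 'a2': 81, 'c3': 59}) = ['a0', 'x1', 'a2', 'c3']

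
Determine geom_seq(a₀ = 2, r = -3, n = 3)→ a_0 = 2*(-3)^0 = 2
a_1 = 2*(-3)^1 = -6
a_2 = 2*(-3)^2 = 18
= [2, -6, 18]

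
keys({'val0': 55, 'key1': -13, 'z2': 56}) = ['val0', 'key1', 'z2']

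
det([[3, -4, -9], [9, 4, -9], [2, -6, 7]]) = (1)*(3)*det([[4, -9], [-6, 7]]) + (-1)*(-4)*det([[9, -9], [2, 7]]) + (1)*(-9)*det([[9, 4], [2, -6]])
= -78 + 324 + 558
= 804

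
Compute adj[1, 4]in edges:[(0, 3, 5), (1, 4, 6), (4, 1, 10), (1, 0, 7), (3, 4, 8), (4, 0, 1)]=6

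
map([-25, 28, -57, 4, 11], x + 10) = [-15, 38, -47, 14, 21]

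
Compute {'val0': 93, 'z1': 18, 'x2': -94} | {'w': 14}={'val0': 93, 'z1': 18, 'x2': -94, 'w': 14}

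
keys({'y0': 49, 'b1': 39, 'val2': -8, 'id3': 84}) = ['y0', 'b1', 'val2', 'id3']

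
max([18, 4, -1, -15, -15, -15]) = 18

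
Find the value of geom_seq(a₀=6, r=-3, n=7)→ a_0 = 6*(-3)^0 = 6
a_1 = 6*(-3)^1 = -18
a_2 = 6*(-3)^2 = 54
...
= [6, -18, 54, -162, 486, -1458, 4374]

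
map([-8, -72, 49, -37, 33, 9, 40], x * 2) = [-16, -144, 98, -74, 66, 18, 80]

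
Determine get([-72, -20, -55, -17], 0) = -72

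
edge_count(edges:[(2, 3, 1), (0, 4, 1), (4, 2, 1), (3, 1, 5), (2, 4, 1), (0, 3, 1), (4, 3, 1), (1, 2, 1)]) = 8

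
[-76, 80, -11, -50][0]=-76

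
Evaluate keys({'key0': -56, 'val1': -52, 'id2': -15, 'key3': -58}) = ['key0', 'val1', 'id2', 'key3']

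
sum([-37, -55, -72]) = -164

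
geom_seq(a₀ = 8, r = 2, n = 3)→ a_0 = 8*2^0 = 8
a_1 = 8*2^1 = 16
a_2 = 8*2^2 = 32
= [8, 16, 32]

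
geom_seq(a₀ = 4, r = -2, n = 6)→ a_0 = 4*(-2)^0 = 4
a_1 = 4*(-2)^1 = -8
a_2 = 4*(-2)^2 = 16
...
= [4, -8, 16, -32, 64, -128]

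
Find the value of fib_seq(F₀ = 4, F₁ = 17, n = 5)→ [4, 17, 21, 38, 59]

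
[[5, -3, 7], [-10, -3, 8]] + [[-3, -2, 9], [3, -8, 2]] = [[2, -5, 16], [-7, -11, 10]]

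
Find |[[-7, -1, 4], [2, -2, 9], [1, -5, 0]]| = (1)*(-7)*det([[-2, 9], [-5, 0]]) + (-1)*(-1)*det([[2, 9], [1, 0]]) + (1)*(4)*det([[2, -2], [1, -5]])
= -315 + -9 + -32
= -356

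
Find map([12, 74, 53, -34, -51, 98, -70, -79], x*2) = 12*2=24, 74*2=148, 53*2=106, -34*2=-68, -51*2=-102, 98*2=196, -70*2=-140, -79*2=-158
= [24, 148, 106, -68, -102, 196, -140, -158]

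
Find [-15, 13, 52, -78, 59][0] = -15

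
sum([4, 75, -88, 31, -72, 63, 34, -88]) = -41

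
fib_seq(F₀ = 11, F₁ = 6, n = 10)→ [11, 6, 17, 23, 40, 63, 103, 166, 269, 435]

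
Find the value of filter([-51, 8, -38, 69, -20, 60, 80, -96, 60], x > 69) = [80]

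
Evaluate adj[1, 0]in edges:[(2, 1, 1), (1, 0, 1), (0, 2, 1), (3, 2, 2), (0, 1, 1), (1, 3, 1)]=1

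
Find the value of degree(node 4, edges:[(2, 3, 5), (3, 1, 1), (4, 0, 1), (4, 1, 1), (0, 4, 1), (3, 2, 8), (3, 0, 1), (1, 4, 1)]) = incident: (4,0), (4,1), (0,4), (1,4)
= 4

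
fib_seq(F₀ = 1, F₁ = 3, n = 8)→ F_2 = F_1 + F_0 = 4
F_3 = F_2 + F_1 = 7
F_4 = F_3 + F_2 = 11
...
= [1, 3, 4, 7, 11, 18, 29, 47]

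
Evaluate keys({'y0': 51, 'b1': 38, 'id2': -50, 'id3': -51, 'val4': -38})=['y0', 'b1', 'id2', 'id3', 'val4']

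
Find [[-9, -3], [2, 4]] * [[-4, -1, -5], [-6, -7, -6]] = [[54, 30, 63], [-32, -30, -34]]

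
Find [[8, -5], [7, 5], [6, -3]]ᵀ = [[8, 7, 6], [-5, 5, -3]]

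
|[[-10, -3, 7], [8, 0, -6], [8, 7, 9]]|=332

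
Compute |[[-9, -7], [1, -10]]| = 97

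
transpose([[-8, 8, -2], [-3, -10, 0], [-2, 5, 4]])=[[-8, -3, -2], [8, -10, 5], [-2, 0, 4]]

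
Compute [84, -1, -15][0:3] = [84, -1, -15]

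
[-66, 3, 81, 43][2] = 81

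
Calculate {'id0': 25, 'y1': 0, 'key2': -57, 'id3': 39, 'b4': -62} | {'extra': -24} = {'id0': 25, 'y1': 0, 'key2': -57, 'id3': 39, 'b4': -62, 'extra': -24}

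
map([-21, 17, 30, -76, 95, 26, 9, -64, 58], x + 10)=[-11, 27, 40, -66, 105, 36, 19, -54, 68]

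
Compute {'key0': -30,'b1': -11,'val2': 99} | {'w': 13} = {'key0': -30, 'b1': -11, 'val2': 99, 'w': 13}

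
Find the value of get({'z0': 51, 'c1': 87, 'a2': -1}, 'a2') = -1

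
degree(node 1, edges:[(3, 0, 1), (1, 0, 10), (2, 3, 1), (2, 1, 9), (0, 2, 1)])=2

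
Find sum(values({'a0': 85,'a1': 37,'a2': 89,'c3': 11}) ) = 85 + 37 + 89 + 11
= 222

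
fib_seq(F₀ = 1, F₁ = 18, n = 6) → F_2 = F_1 + F_0 = 19
F_3 = F_2 + F_1 = 37
F_4 = F_3 + F_2 = 56
...
= [1, 18, 19, 37, 56, 93]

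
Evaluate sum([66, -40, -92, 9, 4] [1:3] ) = -132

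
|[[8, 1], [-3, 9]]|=(8)*(9) - (1)*(-3)
= 75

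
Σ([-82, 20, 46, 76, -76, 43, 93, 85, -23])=(-82) + 20 + 46 + 76 + (-76) + 43 + 93 + 85 + (-23)
= 182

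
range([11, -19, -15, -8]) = 30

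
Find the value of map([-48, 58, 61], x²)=(-48)²=2304, (58)²=3364, (61)²=3721
= [2304, 3364, 3721]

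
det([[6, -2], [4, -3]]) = (6)*(-3) - (-2)*(4)
= -10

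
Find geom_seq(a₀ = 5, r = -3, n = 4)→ a_0 = 5*(-3)^0 = 5
a_1 = 5*(-3)^1 = -15
a_2 = 5*(-3)^2 = 45
...
= [5, -15, 45, -135]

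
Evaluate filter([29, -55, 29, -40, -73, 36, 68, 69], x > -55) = [29, 29, -40, 36, 68, 69]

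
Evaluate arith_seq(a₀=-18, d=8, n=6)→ [-18, -10, -2, 6, 14, 22]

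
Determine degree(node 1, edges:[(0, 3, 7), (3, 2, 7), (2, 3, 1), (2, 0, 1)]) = 0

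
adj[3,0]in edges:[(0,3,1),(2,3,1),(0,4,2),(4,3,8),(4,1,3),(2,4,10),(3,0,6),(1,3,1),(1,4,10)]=6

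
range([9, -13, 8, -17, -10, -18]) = 27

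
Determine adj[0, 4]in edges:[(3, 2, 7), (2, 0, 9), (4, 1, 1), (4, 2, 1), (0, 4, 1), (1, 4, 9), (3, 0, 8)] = 1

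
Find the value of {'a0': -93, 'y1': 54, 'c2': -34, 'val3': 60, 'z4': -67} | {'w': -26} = {'a0': -93, 'y1': 54, 'c2': -34, 'val3': 60, 'z4': -67, 'w': -26}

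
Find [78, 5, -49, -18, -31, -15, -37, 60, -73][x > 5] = keep x where x > 5: 78✓, 5✗, -49✗, -18✗, -31✗, -15✗, -37✗, 60✓, -73✗
= [78, 60]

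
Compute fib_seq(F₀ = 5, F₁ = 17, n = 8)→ [5, 17, 22, 39, 61, 100, 161, 261]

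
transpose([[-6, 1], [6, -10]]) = [[-6, 6], [1, -10]]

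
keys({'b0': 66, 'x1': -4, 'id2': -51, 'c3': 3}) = ['b0', 'x1', 'id2', 'c3']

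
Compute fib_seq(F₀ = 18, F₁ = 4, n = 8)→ [18, 4, 22, 26, 48, 74, 122, 196]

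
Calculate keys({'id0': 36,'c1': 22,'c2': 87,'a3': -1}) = ['id0', 'c1', 'c2', 'a3']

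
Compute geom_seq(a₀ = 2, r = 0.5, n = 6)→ [2.0, 1.0, 0.5, 0.25, 0.125, 0.0625]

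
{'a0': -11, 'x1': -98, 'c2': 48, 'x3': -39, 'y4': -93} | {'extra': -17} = {'a0': -11, 'x1': -98, 'c2': 48, 'x3': -39, 'y4': -93, 'extra': -17}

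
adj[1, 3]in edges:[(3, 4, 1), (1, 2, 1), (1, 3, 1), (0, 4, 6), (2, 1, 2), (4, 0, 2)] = 1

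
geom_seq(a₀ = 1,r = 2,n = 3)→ [1, 2, 4]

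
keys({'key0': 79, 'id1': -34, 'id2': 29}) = ['key0', 'id1', 'id2']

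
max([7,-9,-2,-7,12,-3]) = 12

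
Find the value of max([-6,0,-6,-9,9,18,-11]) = 18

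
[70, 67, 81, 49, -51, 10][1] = 67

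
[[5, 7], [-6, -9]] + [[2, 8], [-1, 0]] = [[7, 15], [-7, -9]]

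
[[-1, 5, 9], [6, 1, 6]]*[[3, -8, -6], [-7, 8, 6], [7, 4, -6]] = C[0][0] = (-1)*(3) + (5)*(-7) + (9)*(7) = 25
C[0][1] = (-1)*(-8) + (5)*(8) + (9)*(4) = 84
C[0][2] = (-1)*(-6) + (5)*(6) + (9)*(-6) = -18
C[1][0] = (6)*(3) + (1)*(-7) + (6)*(7) = 53
C[1][1] = (6)*(-8) + (1)*(8) + (6)*(4) = -16
C[1][2] = (6)*(-6) + (1)*(6) + (6)*(-6) = -66
= [[25, 84, -18], [53, -16, -66]]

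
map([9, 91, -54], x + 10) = 9+10=19, 91+10=101, -54+10=-44
= [19, 101, -44]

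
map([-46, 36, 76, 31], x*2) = [-92, 72, 152, 62]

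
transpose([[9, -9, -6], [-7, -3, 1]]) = [[9, -7], [-9, -3], [-6, 1]]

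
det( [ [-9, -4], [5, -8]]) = 92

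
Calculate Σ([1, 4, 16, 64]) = 1 + 4 + 16 + 64
= 85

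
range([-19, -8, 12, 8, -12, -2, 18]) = 37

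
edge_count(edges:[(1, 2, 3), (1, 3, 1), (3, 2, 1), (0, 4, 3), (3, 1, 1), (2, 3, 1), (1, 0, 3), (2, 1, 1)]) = 8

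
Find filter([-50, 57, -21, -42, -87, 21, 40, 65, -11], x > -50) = keep x where x > -50: -50✗, 57✓, -21✓, -42✓, -87✗, 21✓, 40✓, 65✓, -11✓
= [57, -21, -42, 21, 40, 65, -11]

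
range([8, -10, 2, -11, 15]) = 26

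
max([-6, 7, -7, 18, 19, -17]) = 19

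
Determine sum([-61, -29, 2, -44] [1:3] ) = -27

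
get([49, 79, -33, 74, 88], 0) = 49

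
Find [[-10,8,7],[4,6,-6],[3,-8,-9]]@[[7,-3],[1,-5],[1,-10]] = C[0][0] = (-10)*(7) + (8)*(1) + (7)*(1) = -55
C[0][1] = (-10)*(-3) + (8)*(-5) + (7)*(-10) = -80
C[1][0] = (4)*(7) + (6)*(1) + (-6)*(1) = 28
C[1][1] = (4)*(-3) + (6)*(-5) + (-6)*(-10) = 18
C[2][0] = (3)*(7) + (-8)*(1) + (-9)*(1) = 4
C[2][1] = (3)*(-3) + (-8)*(-5) + (-9)*(-10) = 121
= [[-55, -80], [28, 18], [4, 121]]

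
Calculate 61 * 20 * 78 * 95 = 9040200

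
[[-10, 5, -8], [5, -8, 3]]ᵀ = [[-10, 5], [5, -8], [-8, 3]]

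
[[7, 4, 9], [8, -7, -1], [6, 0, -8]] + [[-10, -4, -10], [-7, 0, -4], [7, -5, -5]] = [[-3, 0, -1], [1, -7, -5], [13, -5, -13]]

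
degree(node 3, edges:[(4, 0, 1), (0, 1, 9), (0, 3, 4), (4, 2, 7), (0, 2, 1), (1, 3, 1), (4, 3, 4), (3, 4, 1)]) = 4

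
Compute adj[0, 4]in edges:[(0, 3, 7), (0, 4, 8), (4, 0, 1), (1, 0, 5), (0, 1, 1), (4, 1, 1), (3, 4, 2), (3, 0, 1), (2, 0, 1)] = 8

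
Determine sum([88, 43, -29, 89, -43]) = 88 + 43 + (-29) + 89 + (-43)
= 148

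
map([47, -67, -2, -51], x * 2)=[94, -134, -4, -102]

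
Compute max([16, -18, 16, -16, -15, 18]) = 18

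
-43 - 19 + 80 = 18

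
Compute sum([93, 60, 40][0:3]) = 193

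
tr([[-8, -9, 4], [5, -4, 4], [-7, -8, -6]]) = -18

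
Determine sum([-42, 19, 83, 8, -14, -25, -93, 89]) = (-42) + 19 + 83 + 8 + (-14) + (-25) + (-93) + 89
= 25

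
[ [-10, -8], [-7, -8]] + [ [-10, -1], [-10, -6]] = [[-20, -9], [-17, -14]]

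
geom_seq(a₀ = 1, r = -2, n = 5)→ a_0 = 1*(-2)^0 = 1
a_1 = 1*(-2)^1 = -2
a_2 = 1*(-2)^2 = 4
...
= [1, -2, 4, -8, 16]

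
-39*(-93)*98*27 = 9597042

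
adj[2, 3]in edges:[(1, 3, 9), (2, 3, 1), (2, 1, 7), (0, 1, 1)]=1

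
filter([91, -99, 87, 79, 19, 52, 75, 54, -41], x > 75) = keep x where x > 75: 91✓, -99✗, 87✓, 79✓, 19✗, 52✗, 75✗, 54✗, -41✗
= [91, 87, 79]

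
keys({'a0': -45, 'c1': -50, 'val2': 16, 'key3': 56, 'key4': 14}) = ['a0', 'c1', 'val2', 'key3', 'key4']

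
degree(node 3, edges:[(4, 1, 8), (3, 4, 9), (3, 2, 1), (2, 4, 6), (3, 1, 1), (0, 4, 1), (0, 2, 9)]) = incident: (3,4), (3,2), (3,1)
= 3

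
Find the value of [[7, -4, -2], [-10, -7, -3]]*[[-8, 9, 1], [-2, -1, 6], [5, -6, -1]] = C[0][0] = (7)*(-8) + (-4)*(-2) + (-2)*(5) = -58
C[0][1] = (7)*(9) + (-4)*(-1) + (-2)*(-6) = 79
C[0][2] = (7)*(1) + (-4)*(6) + (-2)*(-1) = -15
C[1][0] = (-10)*(-8) + (-7)*(-2) + (-3)*(5) = 79
C[1][1] = (-10)*(9) + (-7)*(-1) + (-3)*(-6) = -65
C[1][2] = (-10)*(1) + (-7)*(6) + (-3)*(-1) = -49
= [[-58, 79, -15], [79, -65, -49]]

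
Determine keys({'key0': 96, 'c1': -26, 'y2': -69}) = ['key0', 'c1', 'y2']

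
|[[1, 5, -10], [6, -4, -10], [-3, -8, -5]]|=(1)*(1)*det([[-4, -10], [-8, -5]]) + (-1)*(5)*det([[6, -10], [-3, -5]]) + (1)*(-10)*det([[6, -4], [-3, -8]])
= -60 + 300 + 600
= 840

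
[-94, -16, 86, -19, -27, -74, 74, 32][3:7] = [-19, -27, -74, 74]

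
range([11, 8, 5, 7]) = 6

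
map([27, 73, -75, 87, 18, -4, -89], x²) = [729, 5329, 5625, 7569, 324, 16, 7921]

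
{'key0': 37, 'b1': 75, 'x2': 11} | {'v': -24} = {'key0': 37, 'b1': 75, 'x2': 11, 'v': -24}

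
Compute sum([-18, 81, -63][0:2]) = slice → [-18, 81]
(-18) + 81
= 63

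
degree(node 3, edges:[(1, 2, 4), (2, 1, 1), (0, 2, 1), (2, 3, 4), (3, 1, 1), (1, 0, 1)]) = 2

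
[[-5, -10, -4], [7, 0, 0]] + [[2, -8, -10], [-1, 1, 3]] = [[-3, -18, -14], [6, 1, 3]]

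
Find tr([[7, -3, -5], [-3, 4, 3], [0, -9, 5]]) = 16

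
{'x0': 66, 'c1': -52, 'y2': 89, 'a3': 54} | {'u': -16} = {'x0': 66, 'c1': -52, 'y2': 89, 'a3': 54, 'u': -16}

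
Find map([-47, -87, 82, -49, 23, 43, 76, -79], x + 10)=-47+10=-37, -87+10=-77, 82+10=92, -49+10=-39, 23+10=33, 43+10=53, 76+10=86, -79+10=-69
= [-37, -77, 92, -39, 33, 53, 86, -69]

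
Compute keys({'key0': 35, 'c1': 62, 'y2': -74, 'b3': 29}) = ['key0', 'c1', 'y2', 'b3']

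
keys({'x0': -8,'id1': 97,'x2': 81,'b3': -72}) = ['x0', 'id1', 'x2', 'b3']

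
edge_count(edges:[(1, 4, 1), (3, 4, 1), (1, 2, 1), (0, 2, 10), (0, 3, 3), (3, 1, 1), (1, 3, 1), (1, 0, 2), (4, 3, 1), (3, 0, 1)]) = 10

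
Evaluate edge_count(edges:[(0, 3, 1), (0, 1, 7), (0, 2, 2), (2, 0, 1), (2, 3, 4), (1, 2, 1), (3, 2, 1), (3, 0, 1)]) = 8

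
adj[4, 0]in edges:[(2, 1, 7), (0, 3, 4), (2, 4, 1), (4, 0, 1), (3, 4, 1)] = 1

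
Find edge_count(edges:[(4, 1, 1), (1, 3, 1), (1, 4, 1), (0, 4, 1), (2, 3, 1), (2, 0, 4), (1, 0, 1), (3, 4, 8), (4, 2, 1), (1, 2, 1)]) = 10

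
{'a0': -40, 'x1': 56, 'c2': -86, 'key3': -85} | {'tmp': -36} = {'a0': -40, 'x1': 56, 'c2': -86, 'key3': -85, 'tmp': -36}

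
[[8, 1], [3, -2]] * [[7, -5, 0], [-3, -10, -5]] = C[0][0] = (8)*(7) + (1)*(-3) = 53
C[0][1] = (8)*(-5) + (1)*(-10) = -50
C[0][2] = (8)*(0) + (1)*(-5) = -5
C[1][0] = (3)*(7) + (-2)*(-3) = 27
C[1][1] = (3)*(-5) + (-2)*(-10) = 5
C[1][2] = (3)*(0) + (-2)*(-5) = 10
= [[53, -50, -5], [27, 5, 10]]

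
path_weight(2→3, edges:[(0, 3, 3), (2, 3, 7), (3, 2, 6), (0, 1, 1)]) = 7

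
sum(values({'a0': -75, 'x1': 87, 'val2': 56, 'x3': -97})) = -29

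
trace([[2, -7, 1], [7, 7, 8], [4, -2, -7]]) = 2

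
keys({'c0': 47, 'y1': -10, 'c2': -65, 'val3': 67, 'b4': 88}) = ['c0', 'y1', 'c2', 'val3', 'b4']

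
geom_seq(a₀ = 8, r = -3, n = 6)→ a_0 = 8*(-3)^0 = 8
a_1 = 8*(-3)^1 = -24
a_2 = 8*(-3)^2 = 72
...
= [8, -24, 72, -216, 648, -1944]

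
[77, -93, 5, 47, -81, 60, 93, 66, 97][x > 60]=keep x where x > 60: 77✓, -93✗, 5✗, 47✗, -81✗, 60✗, 93✓, 66✓, 97✓
= [77, 93, 66, 97]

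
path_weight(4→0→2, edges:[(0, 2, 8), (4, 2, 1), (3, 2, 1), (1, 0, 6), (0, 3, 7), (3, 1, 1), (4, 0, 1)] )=w(4→0)=1 + w(0→2)=8
= 9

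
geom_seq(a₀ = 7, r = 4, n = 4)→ [7, 28, 112, 448]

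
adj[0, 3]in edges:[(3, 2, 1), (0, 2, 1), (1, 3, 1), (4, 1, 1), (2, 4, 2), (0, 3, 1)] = 1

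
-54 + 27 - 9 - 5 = -41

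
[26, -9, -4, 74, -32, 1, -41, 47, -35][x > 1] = keep x where x > 1: 26✓, -9✗, -4✗, 74✓, -32✗, 1✗, -41✗, 47✓, -35✗
= [26, 74, 47]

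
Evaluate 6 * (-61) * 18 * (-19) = 125172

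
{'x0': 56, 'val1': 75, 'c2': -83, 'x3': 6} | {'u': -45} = {'x0': 56, 'val1': 75, 'c2': -83, 'x3': 6, 'u': -45}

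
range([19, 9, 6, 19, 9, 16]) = 13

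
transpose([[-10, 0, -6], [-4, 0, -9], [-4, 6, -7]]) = [[-10, -4, -4], [0, 0, 6], [-6, -9, -7]]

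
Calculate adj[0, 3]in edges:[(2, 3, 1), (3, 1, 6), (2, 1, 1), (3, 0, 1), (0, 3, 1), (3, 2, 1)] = 1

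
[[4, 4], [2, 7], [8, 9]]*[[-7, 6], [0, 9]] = C[0][0] = (4)*(-7) + (4)*(0) = -28
C[0][1] = (4)*(6) + (4)*(9) = 60
C[1][0] = (2)*(-7) + (7)*(0) = -14
C[1][1] = (2)*(6) + (7)*(9) = 75
C[2][0] = (8)*(-7) + (9)*(0) = -56
C[2][1] = (8)*(6) + (9)*(9) = 129
= [[-28, 60], [-14, 75], [-56, 129]]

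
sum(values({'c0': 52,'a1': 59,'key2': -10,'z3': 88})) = 52 + 59 + (-10) + 88
= 189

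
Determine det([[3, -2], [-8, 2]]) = (3)*(2) - (-2)*(-8)
= -10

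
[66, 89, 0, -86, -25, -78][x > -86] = keep x where x > -86: 66✓, 89✓, 0✓, -86✗, -25✓, -78✓
= [66, 89, 0, -25, -78]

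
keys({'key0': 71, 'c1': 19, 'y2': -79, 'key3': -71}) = ['key0', 'c1', 'y2', 'key3']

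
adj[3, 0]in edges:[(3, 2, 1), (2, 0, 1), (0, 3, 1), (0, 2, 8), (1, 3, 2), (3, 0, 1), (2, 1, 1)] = 1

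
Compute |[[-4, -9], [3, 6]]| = (-4)*(6) - (-9)*(3)
= 3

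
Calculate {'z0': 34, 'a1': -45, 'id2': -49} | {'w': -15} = {'z0': 34, 'a1': -45, 'id2': -49, 'w': -15}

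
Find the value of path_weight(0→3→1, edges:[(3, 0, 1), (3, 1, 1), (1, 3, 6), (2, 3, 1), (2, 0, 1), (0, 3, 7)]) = 8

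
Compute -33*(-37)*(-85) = -103785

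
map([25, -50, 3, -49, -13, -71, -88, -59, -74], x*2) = 25*2=50, -50*2=-100, 3*2=6, -49*2=-98, -13*2=-26, -71*2=-142, -88*2=-176, -59*2=-118, -74*2=-148
= [50, -100, 6, -98, -26, -142, -176, -118, -148]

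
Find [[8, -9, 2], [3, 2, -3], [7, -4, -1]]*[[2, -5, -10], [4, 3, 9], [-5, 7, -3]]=C[0][0] = (8)*(2) + (-9)*(4) + (2)*(-5) = -30
C[0][1] = (8)*(-5) + (-9)*(3) + (2)*(7) = -53
C[0][2] = (8)*(-10) + (-9)*(9) + (2)*(-3) = -167
C[1][0] = (3)*(2) + (2)*(4) + (-3)*(-5) = 29
C[1][1] = (3)*(-5) + (2)*(3) + (-3)*(7) = -30
C[1][2] = (3)*(-10) + (2)*(9) + (-3)*(-3) = -3
... (3 more cells)
= [[-30, -53, -167], [29, -30, -3], [3, -54, -103]]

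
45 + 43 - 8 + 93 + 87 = 260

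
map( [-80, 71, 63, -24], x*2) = -80*2=-160, 71*2=142, 63*2=126, -24*2=-48
= [-160, 142, 126, -48]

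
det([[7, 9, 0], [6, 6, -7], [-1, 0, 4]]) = 15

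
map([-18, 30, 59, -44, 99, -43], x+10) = [-8, 40, 69, -34, 109, -33]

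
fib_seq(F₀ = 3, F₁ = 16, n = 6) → F_2 = F_1 + F_0 = 19
F_3 = F_2 + F_1 = 35
F_4 = F_3 + F_2 = 54
...
= [3, 16, 19, 35, 54, 89]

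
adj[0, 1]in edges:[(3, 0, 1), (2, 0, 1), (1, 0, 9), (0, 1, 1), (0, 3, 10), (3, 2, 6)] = 1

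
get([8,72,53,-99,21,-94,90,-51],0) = 8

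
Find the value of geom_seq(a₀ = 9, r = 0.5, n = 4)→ [9.0, 4.5, 2.25, 1.125]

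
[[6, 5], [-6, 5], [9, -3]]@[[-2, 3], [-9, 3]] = [[-57, 33], [-33, -3], [9, 18]]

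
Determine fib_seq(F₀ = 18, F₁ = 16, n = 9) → [18, 16, 34, 50, 84, 134, 218, 352, 570]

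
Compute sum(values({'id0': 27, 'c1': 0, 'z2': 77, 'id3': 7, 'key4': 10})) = 121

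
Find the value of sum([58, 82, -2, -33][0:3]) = slice → [58, 82, -2]
58 + 82 + (-2)
= 138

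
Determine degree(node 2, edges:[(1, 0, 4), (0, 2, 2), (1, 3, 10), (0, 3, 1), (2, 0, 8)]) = 2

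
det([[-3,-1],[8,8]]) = (-3)*(8) - (-1)*(8)
= -16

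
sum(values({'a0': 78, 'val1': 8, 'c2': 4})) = 90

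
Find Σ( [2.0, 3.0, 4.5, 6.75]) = 16.25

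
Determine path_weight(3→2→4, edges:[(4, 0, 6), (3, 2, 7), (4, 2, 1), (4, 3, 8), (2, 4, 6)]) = 13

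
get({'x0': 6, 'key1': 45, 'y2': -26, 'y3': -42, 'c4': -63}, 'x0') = 6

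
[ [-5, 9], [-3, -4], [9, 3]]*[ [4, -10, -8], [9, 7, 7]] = [[61, 113, 103], [-48, 2, -4], [63, -69, -51]]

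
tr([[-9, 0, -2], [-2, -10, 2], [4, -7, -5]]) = -24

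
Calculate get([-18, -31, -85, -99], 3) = -99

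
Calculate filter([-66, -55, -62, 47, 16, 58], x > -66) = keep x where x > -66: -66✗, -55✓, -62✓, 47✓, 16✓, 58✓
= [-55, -62, 47, 16, 58]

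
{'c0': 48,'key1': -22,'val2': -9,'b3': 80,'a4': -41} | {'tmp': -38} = {'c0': 48, 'key1': -22, 'val2': -9, 'b3': 80, 'a4': -41, 'tmp': -38}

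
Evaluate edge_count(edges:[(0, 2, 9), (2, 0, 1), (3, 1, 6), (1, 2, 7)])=4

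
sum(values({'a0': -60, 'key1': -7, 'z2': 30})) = -37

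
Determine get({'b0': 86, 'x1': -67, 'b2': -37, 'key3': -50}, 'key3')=-50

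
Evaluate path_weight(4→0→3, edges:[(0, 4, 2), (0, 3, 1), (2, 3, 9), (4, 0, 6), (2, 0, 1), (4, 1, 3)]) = 7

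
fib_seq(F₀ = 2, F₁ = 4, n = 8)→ [2, 4, 6, 10, 16, 26, 42, 68]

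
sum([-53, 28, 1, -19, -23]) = (-53) + 28 + 1 + (-19) + (-23)
= -66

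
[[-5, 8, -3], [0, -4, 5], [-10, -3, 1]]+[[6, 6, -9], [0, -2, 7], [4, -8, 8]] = [[1, 14, -12], [0, -6, 12], [-6, -11, 9]]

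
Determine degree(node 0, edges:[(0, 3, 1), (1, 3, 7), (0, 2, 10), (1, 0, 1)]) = 3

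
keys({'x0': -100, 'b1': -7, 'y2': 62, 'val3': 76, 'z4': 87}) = ['x0', 'b1', 'y2', 'val3', 'z4']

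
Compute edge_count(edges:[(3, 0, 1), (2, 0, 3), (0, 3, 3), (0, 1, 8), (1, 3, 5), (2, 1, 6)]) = 6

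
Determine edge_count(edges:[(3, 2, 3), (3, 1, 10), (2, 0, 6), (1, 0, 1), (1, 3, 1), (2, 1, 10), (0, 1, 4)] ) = 7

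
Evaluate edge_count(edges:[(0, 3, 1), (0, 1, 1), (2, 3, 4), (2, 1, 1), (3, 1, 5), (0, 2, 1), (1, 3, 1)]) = 7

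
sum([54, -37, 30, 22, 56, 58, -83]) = 54 + (-37) + 30 + 22 + 56 + 58 + (-83)
= 100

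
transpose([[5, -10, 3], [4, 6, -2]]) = [[5, 4], [-10, 6], [3, -2]]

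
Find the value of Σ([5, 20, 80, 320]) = 5 + 20 + 80 + 320
= 425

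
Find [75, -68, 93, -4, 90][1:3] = [-68, 93]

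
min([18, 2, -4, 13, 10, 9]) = -4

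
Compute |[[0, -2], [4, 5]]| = (0)*(5) - (-2)*(4)
= 8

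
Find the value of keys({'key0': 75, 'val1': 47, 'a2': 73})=['key0', 'val1', 'a2']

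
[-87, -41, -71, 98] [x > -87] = keep x where x > -87: -87✗, -41✓, -71✓, 98✓
= [-41, -71, 98]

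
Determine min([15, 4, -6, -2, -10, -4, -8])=-10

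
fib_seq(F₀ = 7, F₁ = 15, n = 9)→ [7, 15, 22, 37, 59, 96, 155, 251, 406]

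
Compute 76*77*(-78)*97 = -44276232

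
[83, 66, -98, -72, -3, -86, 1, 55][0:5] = [83, 66, -98, -72, -3]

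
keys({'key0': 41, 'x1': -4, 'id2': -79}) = ['key0', 'x1', 'id2']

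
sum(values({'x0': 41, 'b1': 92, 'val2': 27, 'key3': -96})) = 41 + 92 + 27 + (-96)
= 64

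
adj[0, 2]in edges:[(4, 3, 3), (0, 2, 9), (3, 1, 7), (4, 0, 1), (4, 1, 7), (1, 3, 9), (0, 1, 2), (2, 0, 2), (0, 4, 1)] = 9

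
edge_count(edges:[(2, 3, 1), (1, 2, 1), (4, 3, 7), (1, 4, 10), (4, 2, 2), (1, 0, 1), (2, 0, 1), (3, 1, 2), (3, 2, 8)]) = 9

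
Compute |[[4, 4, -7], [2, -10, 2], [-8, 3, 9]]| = -2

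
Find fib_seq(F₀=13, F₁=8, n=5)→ [13, 8, 21, 29, 50]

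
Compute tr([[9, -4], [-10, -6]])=3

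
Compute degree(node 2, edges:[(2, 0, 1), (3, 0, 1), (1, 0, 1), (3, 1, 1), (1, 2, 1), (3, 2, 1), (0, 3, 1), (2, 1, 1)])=incident: (2,0), (1,2), (3,2), (2,1)
= 4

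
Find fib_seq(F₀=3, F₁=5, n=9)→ [3, 5, 8, 13, 21, 34, 55, 89, 144]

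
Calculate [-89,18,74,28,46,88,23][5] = 88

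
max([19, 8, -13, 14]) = 19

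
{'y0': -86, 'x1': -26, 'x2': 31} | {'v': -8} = {'y0': -86, 'x1': -26, 'x2': 31, 'v': -8}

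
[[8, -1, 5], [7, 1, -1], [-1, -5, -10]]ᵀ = [[8, 7, -1], [-1, 1, -5], [5, -1, -10]]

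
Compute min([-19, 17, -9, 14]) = -19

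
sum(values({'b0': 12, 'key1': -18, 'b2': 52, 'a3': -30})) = 12 + (-18) + 52 + (-30)
= 16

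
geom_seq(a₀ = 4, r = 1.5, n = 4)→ a_0 = 4*1.5^0 = 4.0
a_1 = 4*1.5^1 = 6.0
a_2 = 4*1.5^2 = 9.0
...
= [4.0, 6.0, 9.0, 13.5]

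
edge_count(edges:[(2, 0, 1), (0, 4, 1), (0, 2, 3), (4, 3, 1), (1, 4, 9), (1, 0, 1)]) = 6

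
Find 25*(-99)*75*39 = -7239375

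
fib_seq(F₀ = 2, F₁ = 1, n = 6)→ [2, 1, 3, 4, 7, 11]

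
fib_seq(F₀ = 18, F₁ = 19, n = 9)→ F_2 = F_1 + F_0 = 37
F_3 = F_2 + F_1 = 56
F_4 = F_3 + F_2 = 93
...
= [18, 19, 37, 56, 93, 149, 242, 391, 633]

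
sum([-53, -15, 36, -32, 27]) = (-53) + (-15) + 36 + (-32) + 27
= -37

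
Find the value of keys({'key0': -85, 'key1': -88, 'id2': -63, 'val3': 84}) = ['key0', 'key1', 'id2', 'val3']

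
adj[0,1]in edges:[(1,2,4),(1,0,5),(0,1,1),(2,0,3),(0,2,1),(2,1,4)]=1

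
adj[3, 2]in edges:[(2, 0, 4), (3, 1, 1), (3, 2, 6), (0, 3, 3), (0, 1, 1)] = 6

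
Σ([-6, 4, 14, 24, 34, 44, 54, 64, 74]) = (-6) + 4 + 14 + 24 + 34 + 44 + 54 + 64 + 74
= 306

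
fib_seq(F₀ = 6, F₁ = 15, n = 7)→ [6, 15, 21, 36, 57, 93, 150]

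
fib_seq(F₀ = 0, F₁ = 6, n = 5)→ [0, 6, 6, 12, 18]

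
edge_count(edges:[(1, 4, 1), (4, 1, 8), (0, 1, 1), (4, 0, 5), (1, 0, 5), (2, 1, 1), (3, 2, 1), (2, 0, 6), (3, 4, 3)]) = 9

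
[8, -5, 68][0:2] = [8, -5]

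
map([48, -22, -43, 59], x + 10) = 48+10=58, -22+10=-12, -43+10=-33, 59+10=69
= [58, -12, -33, 69]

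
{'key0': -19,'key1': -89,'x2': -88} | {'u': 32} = {'key0': -19, 'key1': -89, 'x2': -88, 'u': 32}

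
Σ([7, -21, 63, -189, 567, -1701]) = 7 + -21 + 63 + -189 + 567 + -1701
= -1274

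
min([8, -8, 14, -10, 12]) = -10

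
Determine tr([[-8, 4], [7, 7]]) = -1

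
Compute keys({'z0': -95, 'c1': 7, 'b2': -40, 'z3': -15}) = ['z0', 'c1', 'b2', 'z3']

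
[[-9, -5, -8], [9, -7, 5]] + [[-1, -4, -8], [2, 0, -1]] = [[-10, -9, -16], [11, -7, 4]]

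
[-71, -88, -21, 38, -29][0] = -71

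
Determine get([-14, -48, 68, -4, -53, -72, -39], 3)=-4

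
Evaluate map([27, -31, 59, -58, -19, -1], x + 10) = 27+10=37, -31+10=-21, 59+10=69, -58+10=-48, -19+10=-9, -1+10=9
= [37, -21, 69, -48, -9, 9]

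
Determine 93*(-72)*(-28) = 187488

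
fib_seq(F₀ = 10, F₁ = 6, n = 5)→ [10, 6, 16, 22, 38]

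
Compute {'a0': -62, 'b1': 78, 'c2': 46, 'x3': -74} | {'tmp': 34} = {'a0': -62, 'b1': 78, 'c2': 46, 'x3': -74, 'tmp': 34}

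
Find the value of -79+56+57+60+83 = 177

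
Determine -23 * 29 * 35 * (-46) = 1073870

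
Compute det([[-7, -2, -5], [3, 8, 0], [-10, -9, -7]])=(1)*(-7)*det([[8, 0], [-9, -7]]) + (-1)*(-2)*det([[3, 0], [-10, -7]]) + (1)*(-5)*det([[3, 8], [-10, -9]])
= 392 + -42 + -265
= 85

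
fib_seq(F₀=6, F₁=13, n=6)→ F_2 = F_1 + F_0 = 19
F_3 = F_2 + F_1 = 32
F_4 = F_3 + F_2 = 51
...
= [6, 13, 19, 32, 51, 83]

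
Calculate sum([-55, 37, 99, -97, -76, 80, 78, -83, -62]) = -79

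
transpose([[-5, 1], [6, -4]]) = [[-5, 6], [1, -4]]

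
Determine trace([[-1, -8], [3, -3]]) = -4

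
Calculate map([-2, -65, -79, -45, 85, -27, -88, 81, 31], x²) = [4, 4225, 6241, 2025, 7225, 729, 7744, 6561, 961]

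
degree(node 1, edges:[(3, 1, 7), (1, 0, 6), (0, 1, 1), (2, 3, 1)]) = incident: (3,1), (1,0), (0,1)
= 3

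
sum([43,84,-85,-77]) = -35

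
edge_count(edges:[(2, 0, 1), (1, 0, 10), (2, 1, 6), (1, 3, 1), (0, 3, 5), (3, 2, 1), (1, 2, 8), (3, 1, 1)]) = 8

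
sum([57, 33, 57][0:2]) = slice → [57, 33]
57 + 33
= 90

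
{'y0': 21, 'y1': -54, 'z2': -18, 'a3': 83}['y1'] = -54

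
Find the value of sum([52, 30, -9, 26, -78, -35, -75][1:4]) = slice → [30, -9, 26]
30 + (-9) + 26
= 47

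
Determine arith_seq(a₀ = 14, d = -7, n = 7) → a_0 = 14 + 0*-7 = 14
a_1 = 14 + 1*-7 = 7
a_2 = 14 + 2*-7 = 0
...
= [14, 7, 0, -7, -14, -21, -28]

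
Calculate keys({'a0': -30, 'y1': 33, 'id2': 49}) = ['a0', 'y1', 'id2']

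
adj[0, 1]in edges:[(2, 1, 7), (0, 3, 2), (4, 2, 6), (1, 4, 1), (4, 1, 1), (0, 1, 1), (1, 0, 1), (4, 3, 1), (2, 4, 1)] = 1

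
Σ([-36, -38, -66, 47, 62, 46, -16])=-1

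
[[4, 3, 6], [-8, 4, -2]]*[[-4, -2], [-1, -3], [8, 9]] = [[29, 37], [12, -14]]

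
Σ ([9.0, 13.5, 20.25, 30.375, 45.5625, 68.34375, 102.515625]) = 289.546875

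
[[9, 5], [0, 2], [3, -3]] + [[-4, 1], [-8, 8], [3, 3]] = [[5, 6], [-8, 10], [6, 0]]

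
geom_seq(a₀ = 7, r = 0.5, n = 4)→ [7.0, 3.5, 1.75, 0.875]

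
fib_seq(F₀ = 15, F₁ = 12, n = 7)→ F_2 = F_1 + F_0 = 27
F_3 = F_2 + F_1 = 39
F_4 = F_3 + F_2 = 66
...
= [15, 12, 27, 39, 66, 105, 171]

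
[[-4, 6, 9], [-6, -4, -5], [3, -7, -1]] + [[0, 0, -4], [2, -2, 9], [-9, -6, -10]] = [[-4, 6, 5], [-4, -6, 4], [-6, -13, -11]]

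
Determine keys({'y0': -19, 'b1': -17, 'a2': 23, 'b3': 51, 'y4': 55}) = ['y0', 'b1', 'a2', 'b3', 'y4']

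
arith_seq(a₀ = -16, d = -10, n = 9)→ a_0 = -16 + 0*-10 = -16
a_1 = -16 + 1*-10 = -26
a_2 = -16 + 2*-10 = -36
...
= [-16, -26, -36, -46, -56, -66, -76, -86, -96]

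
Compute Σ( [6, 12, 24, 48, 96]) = 186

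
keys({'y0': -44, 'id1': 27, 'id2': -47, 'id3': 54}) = ['y0', 'id1', 'id2', 'id3']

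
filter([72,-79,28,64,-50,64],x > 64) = [72]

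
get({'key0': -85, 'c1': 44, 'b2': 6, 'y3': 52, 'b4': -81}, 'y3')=52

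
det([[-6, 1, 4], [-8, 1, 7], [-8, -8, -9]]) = -122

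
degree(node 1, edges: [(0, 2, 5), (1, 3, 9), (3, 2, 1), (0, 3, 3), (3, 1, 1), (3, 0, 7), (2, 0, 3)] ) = incident: (1,3), (3,1)
= 2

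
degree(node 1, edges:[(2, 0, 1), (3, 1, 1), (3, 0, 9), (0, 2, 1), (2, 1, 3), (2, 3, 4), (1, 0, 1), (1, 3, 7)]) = 4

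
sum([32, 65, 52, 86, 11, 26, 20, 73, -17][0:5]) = 246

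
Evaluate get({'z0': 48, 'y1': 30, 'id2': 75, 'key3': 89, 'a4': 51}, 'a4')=51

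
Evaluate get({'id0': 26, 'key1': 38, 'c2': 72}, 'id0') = 26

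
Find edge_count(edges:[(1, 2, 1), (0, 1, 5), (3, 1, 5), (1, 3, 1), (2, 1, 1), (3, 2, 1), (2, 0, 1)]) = 7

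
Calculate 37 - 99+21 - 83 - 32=-156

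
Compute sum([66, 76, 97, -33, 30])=236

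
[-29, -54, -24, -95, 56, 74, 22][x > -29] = [-24, 56, 74, 22]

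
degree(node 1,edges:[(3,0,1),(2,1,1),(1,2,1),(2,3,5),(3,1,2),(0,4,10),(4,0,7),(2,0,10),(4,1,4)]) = 4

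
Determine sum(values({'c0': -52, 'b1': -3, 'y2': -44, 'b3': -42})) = (-52) + (-3) + (-44) + (-42)
= -141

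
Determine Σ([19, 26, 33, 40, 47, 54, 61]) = 19 + 26 + 33 + 40 + 47 + 54 + 61
= 280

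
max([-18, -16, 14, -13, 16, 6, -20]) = 16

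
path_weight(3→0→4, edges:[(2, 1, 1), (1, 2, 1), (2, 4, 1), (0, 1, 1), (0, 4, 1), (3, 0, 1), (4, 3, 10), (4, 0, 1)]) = 2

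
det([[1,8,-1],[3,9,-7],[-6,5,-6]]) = (1)*(1)*det([[9, -7], [5, -6]]) + (-1)*(8)*det([[3, -7], [-6, -6]]) + (1)*(-1)*det([[3, 9], [-6, 5]])
= -19 + 480 + -69
= 392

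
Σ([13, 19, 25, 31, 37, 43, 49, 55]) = 13 + 19 + 25 + 31 + 37 + 43 + 49 + 55
= 272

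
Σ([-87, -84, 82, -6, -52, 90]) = -57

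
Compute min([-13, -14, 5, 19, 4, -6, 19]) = -14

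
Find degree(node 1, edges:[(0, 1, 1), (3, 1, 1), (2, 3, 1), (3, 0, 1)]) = 2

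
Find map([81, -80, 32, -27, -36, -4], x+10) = [91, -70, 42, -17, -26, 6]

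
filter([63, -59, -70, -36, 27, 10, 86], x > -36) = [63, 27, 10, 86]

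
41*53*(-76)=-165148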